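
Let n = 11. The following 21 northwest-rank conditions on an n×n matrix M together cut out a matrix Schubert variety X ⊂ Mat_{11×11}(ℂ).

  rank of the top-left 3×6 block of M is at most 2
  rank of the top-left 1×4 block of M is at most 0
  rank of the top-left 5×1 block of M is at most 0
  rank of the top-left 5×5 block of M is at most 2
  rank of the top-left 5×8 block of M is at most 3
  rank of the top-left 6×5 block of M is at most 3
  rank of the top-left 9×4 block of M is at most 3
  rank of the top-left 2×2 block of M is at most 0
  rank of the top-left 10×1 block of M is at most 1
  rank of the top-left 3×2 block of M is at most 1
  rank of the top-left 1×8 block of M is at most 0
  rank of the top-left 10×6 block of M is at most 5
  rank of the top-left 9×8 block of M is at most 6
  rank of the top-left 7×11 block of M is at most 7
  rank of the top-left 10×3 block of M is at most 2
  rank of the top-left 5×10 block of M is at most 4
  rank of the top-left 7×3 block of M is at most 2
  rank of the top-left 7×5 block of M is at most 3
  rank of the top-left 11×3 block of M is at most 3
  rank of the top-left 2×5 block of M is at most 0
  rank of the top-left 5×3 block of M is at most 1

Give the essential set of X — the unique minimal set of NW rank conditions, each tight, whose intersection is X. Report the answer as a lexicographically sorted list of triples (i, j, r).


Propagating the 21 rank bounds to every northwest block:

  i=1: 0, 0, 0, 0, 0, 0, 0, 0, 1, 1, 1
  i=2: 0, 0, 0, 0, 0, 1, 1, 1, 2, 2, 2
  i=3: 0, 1, 1, 1, 1, 2, 2, 2, 3, 3, 3
  i=4: 0, 1, 1, 2, 2, 3, 3, 3, 4, 4, 4
  i=5: 0, 1, 1, 2, 2, 3, 3, 3, 4, 4, 5
  i=6: 1, 2, 2, 3, 3, 4, 4, 4, 5, 5, 6
  i=7: 1, 2, 2, 3, 3, 4, 5, 5, 6, 6, 7
  i=8: 1, 2, 2, 3, 4, 5, 6, 6, 7, 7, 8
  i=9: 1, 2, 2, 3, 4, 5, 6, 6, 7, 8, 9
  i=10: 1, 2, 2, 3, 4, 5, 6, 7, 8, 9, 10
  i=11: 1, 2, 3, 4, 5, 6, 7, 8, 9, 10, 11

hence w(1..11) = (9, 6, 2, 4, 11, 1, 7, 5, 10, 8, 3).

Rothe diagram D(w) (28 cells), 10 SE-corners (essential conditions):

[(1, 8, 0), (2, 5, 0), (5, 1, 0), (5, 3, 1), (5, 5, 2), (5, 8, 3), (5, 10, 4), (7, 5, 3), (9, 8, 6), (10, 3, 2)]


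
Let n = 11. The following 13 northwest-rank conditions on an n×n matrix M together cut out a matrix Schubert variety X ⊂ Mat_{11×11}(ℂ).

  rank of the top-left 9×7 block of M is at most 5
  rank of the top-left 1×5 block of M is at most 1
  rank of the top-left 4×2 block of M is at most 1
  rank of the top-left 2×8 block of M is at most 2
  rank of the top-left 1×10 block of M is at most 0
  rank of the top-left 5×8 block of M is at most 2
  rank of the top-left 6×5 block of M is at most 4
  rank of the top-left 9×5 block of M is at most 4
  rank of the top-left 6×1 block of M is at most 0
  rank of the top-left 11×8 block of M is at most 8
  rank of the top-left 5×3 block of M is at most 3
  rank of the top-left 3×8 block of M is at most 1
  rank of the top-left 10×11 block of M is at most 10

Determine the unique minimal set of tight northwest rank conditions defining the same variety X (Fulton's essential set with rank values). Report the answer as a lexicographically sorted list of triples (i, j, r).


Recovering R(i,j) via the rank-extension bound from the 13 conditions:

  R[1]: 0  0  0  0  0  0  0  0  0  0  1
  R[2]: 0  1  1  1  1  1  1  1  1  1  2
  R[3]: 0  1  1  1  1  1  1  1  2  2  3
  R[4]: 0  1  2  2  2  2  2  2  3  3  4
  R[5]: 0  1  2  2  2  2  2  2  3  4  5
  R[6]: 0  1  2  3  3  3  3  3  4  5  6
  R[7]: 1  2  3  4  4  4  4  4  5  6  7
  R[8]: 1  2  3  4  4  5  5  5  6  7  8
  R[9]: 1  2  3  4  4  5  5  6  7  8  9
  R[10]: 1  2  3  4  5  6  6  7  8  9  10
  R[11]: 1  2  3  4  5  6  7  8  9  10  11

reading off 1-entries of Δ²R: w = (11, 2, 9, 3, 10, 4, 1, 6, 8, 5, 7).

|D(w)|=29, |Ess(w)|=6:

[(1, 10, 0), (3, 8, 1), (5, 8, 2), (6, 1, 0), (9, 5, 4), (9, 7, 5)]


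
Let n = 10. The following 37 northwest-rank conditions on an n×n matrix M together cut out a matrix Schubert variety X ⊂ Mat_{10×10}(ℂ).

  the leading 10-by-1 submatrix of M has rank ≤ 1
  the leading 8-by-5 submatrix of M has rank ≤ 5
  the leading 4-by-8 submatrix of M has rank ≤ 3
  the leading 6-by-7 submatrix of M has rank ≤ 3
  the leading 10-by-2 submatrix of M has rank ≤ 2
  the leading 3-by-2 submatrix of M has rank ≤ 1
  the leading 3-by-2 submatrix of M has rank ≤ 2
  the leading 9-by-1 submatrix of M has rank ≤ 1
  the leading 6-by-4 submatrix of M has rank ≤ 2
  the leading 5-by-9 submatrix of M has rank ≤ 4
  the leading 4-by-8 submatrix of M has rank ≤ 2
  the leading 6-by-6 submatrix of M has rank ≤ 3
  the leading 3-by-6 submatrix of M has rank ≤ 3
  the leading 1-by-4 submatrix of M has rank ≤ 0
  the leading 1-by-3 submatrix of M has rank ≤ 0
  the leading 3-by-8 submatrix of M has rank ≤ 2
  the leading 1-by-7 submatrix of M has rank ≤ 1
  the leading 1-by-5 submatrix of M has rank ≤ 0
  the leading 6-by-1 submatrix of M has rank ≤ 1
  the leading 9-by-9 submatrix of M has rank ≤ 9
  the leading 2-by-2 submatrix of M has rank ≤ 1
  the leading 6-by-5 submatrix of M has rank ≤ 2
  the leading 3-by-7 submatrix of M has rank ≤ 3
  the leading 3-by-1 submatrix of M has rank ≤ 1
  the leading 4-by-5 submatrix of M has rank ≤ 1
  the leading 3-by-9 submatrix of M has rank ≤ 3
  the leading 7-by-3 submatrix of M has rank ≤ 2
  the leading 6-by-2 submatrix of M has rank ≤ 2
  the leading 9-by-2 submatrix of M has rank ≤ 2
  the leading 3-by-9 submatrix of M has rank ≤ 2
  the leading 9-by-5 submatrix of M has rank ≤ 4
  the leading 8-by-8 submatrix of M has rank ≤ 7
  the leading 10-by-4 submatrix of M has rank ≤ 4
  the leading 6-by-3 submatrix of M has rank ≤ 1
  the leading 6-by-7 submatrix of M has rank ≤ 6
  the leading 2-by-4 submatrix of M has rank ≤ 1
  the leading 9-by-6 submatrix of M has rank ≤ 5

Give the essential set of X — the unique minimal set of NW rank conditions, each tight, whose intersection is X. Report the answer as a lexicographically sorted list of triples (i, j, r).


Recovering R(i,j) via the rank-extension bound from the 37 conditions:

  row 1: 0 0 0 0 0 1 1 1 1 1
  row 2: 1 1 1 1 1 2 2 2 2 2
  row 3: 1 1 1 1 1 2 2 2 2 3
  row 4: 1 1 1 1 1 2 2 2 3 4
  row 5: 1 1 1 2 2 3 3 3 4 5
  row 6: 1 1 1 2 2 3 3 4 5 6
  row 7: 1 2 2 3 3 4 4 5 6 7
  row 8: 1 2 3 4 4 5 5 6 7 8
  row 9: 1 2 3 4 4 5 6 7 8 9
  row 10: 1 2 3 4 5 6 7 8 9 10

giving w = (6, 1, 10, 9, 4, 8, 2, 3, 7, 5) via Δ²R.

D(w) has 25 cells with 8 SE-corners; essential set:

[(1, 5, 0), (3, 9, 2), (4, 5, 1), (4, 8, 2), (6, 3, 1), (6, 5, 2), (6, 7, 3), (9, 5, 4)]


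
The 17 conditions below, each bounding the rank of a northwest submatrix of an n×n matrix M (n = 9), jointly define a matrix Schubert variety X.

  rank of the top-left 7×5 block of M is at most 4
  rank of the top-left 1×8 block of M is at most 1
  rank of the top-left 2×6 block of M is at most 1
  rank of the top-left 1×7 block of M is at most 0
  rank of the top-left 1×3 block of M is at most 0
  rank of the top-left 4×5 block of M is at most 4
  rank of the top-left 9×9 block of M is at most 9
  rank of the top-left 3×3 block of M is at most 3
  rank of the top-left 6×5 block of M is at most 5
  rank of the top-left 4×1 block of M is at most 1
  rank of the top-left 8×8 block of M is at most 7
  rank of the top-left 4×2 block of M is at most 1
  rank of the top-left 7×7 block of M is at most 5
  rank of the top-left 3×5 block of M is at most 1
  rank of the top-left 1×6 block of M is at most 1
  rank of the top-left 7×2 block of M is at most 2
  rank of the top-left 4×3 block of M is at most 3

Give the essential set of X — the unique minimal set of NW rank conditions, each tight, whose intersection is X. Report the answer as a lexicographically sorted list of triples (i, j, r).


Recovering R(i,j) via the rank-extension bound from the 17 conditions:

  0 | 0 | 0 | 0 | 0 | 0 | 0 | 1 | 1
  1 | 1 | 1 | 1 | 1 | 1 | 1 | 2 | 2
  1 | 1 | 1 | 1 | 1 | 2 | 2 | 3 | 3
  1 | 1 | 2 | 2 | 2 | 3 | 3 | 4 | 4
  1 | 2 | 3 | 3 | 3 | 4 | 4 | 5 | 5
  1 | 2 | 3 | 4 | 4 | 5 | 5 | 6 | 6
  1 | 2 | 3 | 4 | 4 | 5 | 5 | 6 | 7
  1 | 2 | 3 | 4 | 5 | 6 | 6 | 7 | 8
  1 | 2 | 3 | 4 | 5 | 6 | 7 | 8 | 9

reading off 1-entries of Δ²R: w = (8, 1, 6, 3, 2, 4, 9, 5, 7).

ℓ(w)=14; the 5 essential cells (i,j,r):

[(1, 7, 0), (3, 5, 1), (4, 2, 1), (7, 5, 4), (7, 7, 5)]


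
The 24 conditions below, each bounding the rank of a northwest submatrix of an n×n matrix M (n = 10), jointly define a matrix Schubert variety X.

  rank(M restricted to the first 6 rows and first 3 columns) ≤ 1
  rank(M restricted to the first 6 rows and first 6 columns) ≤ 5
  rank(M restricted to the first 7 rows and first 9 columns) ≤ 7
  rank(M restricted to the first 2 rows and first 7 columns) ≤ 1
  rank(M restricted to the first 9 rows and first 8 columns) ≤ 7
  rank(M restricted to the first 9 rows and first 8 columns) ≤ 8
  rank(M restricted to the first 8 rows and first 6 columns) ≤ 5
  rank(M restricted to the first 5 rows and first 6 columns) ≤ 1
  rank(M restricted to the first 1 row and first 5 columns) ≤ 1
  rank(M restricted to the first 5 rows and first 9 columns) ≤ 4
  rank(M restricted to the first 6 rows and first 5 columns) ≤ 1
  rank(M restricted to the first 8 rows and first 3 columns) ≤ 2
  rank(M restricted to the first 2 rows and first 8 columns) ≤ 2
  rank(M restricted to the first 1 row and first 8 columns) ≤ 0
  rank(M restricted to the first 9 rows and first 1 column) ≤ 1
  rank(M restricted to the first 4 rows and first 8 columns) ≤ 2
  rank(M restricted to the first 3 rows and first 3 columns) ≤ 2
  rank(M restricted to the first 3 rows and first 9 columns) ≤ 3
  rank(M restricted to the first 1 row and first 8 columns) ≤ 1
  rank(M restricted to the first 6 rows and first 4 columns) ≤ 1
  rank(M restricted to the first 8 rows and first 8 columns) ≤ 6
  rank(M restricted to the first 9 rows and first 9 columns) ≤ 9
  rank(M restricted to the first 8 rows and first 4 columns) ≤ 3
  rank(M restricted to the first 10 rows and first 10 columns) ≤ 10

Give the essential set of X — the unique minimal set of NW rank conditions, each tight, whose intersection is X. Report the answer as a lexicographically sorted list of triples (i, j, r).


Computing R[i][j] = min implied NW-rank bound (n=10, 24 conditions):

  row 1: 0  0  0  0  0  0  0  0  1  1
  row 2: 1  1  1  1  1  1  1  1  2  2
  row 3: 1  1  1  1  1  1  2  2  3  3
  row 4: 1  1  1  1  1  1  2  2  3  4
  row 5: 1  1  1  1  1  1  2  3  4  5
  row 6: 1  1  1  1  1  2  3  4  5  6
  row 7: 1  2  2  2  2  3  4  5  6  7
  row 8: 1  2  2  3  3  4  5  6  7  8
  row 9: 1  2  3  4  4  5  6  7  8  9
  row 10: 1  2  3  4  5  6  7  8  9  10

reading off 1-entries of Δ²R: w = (9, 1, 7, 10, 8, 6, 2, 4, 3, 5).

D(w) has 29 cells with 5 SE-corners; essential set:

[(1, 8, 0), (4, 8, 2), (5, 6, 1), (6, 5, 1), (8, 3, 2)]


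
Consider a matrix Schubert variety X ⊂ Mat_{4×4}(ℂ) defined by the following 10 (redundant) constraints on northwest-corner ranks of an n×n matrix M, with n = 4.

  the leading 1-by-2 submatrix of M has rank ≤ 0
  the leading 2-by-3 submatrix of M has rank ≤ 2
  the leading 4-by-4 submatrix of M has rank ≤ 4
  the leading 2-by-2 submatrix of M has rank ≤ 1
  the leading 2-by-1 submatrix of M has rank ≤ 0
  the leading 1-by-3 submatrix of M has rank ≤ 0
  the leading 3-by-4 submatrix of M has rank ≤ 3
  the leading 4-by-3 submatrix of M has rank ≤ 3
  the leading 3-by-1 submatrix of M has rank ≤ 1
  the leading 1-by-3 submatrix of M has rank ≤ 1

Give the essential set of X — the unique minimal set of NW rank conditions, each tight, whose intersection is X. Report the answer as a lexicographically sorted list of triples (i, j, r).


Computing R[i][j] = min implied NW-rank bound (n=4, 10 conditions):

  0, 0, 0, 1
  0, 1, 1, 2
  1, 2, 2, 3
  1, 2, 3, 4

hence w(1..4) = (4, 2, 1, 3).

2 SE-corners of the 4-cell Rothe diagram give Ess(w):

[(1, 3, 0), (2, 1, 0)]


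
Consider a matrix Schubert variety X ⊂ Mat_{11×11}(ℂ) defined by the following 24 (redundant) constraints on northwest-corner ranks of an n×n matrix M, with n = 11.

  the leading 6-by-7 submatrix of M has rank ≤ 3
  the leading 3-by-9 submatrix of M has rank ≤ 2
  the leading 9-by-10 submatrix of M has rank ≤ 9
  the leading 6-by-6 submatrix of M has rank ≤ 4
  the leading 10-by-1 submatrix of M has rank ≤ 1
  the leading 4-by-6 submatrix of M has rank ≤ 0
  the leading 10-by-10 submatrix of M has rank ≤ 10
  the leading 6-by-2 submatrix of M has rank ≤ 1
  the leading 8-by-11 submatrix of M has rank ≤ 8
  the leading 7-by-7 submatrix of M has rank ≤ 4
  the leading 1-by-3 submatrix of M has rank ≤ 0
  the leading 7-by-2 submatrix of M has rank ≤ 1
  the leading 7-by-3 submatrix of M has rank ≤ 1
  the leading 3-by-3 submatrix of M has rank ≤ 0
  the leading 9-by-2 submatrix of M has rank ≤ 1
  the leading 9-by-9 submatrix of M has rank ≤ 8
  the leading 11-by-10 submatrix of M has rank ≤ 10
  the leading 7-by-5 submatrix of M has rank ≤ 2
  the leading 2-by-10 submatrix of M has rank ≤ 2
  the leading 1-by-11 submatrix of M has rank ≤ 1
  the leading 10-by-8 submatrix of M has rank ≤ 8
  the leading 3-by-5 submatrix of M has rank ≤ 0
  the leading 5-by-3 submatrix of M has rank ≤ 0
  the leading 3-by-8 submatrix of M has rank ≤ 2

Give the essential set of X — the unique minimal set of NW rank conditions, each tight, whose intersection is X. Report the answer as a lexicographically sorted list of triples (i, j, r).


Recovering R(i,j) via the rank-extension bound from the 24 conditions:

  i=1: 0 0 0 0 0 0 1 1 1 1 1
  i=2: 0 0 0 0 0 0 1 2 2 2 2
  i=3: 0 0 0 0 0 0 1 2 2 3 3
  i=4: 0 0 0 0 0 0 1 2 3 4 4
  i=5: 0 0 0 1 1 1 2 3 4 5 5
  i=6: 1 1 1 2 2 2 3 4 5 6 6
  i=7: 1 1 1 2 2 3 4 5 6 7 7
  i=8: 1 1 2 3 3 4 5 6 7 8 8
  i=9: 1 1 2 3 4 5 6 7 8 9 9
  i=10: 1 2 3 4 5 6 7 8 9 10 10
  i=11: 1 2 3 4 5 6 7 8 9 10 11

reading off 1-entries of Δ²R: w = (7, 8, 10, 9, 4, 1, 6, 3, 5, 2, 11).

|D(w)|=33, |Ess(w)|=6:

[(3, 9, 2), (4, 6, 0), (5, 3, 0), (7, 3, 1), (7, 5, 2), (9, 2, 1)]


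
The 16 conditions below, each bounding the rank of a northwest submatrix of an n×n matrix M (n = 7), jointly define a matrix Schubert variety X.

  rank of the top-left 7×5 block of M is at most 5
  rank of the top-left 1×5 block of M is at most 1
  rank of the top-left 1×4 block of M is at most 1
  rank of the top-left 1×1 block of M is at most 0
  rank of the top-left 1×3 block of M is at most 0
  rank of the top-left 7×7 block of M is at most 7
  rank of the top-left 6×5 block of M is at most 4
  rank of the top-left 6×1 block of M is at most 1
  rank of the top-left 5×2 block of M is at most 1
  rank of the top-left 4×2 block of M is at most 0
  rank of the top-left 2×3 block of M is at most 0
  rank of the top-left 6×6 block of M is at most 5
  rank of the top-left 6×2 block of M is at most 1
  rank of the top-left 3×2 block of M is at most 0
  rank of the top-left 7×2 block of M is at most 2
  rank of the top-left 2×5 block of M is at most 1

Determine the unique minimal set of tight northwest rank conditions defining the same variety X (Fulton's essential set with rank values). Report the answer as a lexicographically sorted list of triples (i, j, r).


Rank table r_w(7×7) implied by the 16 constraints:

  R[1]: 0 | 0 | 0 | 1 | 1 | 1 | 1
  R[2]: 0 | 0 | 0 | 1 | 1 | 2 | 2
  R[3]: 0 | 0 | 1 | 2 | 2 | 3 | 3
  R[4]: 0 | 0 | 1 | 2 | 3 | 4 | 4
  R[5]: 1 | 1 | 2 | 3 | 4 | 5 | 5
  R[6]: 1 | 1 | 2 | 3 | 4 | 5 | 6
  R[7]: 1 | 2 | 3 | 4 | 5 | 6 | 7

hence w(1..7) = (4, 6, 3, 5, 1, 7, 2).

4 SE-corners of the 12-cell Rothe diagram give Ess(w):

[(2, 3, 0), (2, 5, 1), (4, 2, 0), (6, 2, 1)]


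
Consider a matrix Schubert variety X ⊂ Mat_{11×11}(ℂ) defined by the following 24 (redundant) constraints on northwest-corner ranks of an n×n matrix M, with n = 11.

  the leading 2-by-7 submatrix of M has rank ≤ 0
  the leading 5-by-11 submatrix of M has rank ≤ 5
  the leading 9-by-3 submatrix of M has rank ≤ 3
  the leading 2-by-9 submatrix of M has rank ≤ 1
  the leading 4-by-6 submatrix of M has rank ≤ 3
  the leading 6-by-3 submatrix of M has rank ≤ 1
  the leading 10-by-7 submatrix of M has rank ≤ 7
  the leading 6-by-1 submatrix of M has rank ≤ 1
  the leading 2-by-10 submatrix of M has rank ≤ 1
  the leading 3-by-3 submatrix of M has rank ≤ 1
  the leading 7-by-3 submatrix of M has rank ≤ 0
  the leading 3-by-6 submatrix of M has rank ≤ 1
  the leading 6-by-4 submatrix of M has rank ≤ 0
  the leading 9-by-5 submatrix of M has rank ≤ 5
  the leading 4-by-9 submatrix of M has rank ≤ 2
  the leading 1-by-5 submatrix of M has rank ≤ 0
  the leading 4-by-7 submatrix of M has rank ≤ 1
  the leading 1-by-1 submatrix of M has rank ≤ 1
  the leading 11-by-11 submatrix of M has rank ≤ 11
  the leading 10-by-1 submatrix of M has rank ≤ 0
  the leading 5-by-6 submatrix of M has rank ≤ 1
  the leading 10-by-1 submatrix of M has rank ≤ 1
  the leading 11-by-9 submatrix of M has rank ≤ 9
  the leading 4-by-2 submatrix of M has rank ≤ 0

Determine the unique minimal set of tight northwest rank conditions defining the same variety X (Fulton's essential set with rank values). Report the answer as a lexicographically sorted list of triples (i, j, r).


Computing R[i][j] = min implied NW-rank bound (n=11, 24 conditions):

  i=1: 0, 0, 0, 0, 0, 0, 0, 1, 1, 1, 1
  i=2: 0, 0, 0, 0, 0, 0, 0, 1, 1, 1, 2
  i=3: 0, 0, 0, 0, 1, 1, 1, 2, 2, 2, 3
  i=4: 0, 0, 0, 0, 1, 1, 1, 2, 2, 3, 4
  i=5: 0, 0, 0, 0, 1, 1, 2, 3, 3, 4, 5
  i=6: 0, 0, 0, 0, 1, 2, 3, 4, 4, 5, 6
  i=7: 0, 0, 0, 1, 2, 3, 4, 5, 5, 6, 7
  i=8: 0, 1, 1, 2, 3, 4, 5, 6, 6, 7, 8
  i=9: 0, 1, 2, 3, 4, 5, 6, 7, 7, 8, 9
  i=10: 0, 1, 2, 3, 4, 5, 6, 7, 8, 9, 10
  i=11: 1, 2, 3, 4, 5, 6, 7, 8, 9, 10, 11

so w = (8, 11, 5, 10, 7, 6, 4, 2, 3, 9, 1).

8 SE-corners of the 42-cell Rothe diagram give Ess(w):

[(2, 7, 0), (2, 10, 1), (4, 7, 1), (4, 9, 2), (5, 6, 1), (6, 4, 0), (7, 3, 0), (10, 1, 0)]


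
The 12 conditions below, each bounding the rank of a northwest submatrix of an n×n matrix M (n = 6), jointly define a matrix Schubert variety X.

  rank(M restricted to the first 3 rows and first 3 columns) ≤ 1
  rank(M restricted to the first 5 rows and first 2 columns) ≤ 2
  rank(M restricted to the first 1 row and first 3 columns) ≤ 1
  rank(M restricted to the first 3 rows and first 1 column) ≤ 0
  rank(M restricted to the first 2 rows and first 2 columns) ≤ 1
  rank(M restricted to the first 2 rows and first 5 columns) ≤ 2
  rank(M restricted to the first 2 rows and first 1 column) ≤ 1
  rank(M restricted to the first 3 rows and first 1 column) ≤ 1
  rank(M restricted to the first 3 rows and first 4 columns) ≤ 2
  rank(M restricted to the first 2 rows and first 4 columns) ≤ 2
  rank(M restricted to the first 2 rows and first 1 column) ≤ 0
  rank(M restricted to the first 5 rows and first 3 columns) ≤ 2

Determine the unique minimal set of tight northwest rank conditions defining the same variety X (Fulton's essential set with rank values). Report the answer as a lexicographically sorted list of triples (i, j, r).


Recovering R(i,j) via the rank-extension bound from the 12 conditions:

  R[1]: 0 | 1 | 1 | 1 | 1 | 1
  R[2]: 0 | 1 | 1 | 2 | 2 | 2
  R[3]: 0 | 1 | 1 | 2 | 3 | 3
  R[4]: 1 | 2 | 2 | 3 | 4 | 4
  R[5]: 1 | 2 | 2 | 3 | 4 | 5
  R[6]: 1 | 2 | 3 | 4 | 5 | 6

giving w = (2, 4, 5, 1, 6, 3) via Δ²R.

D(w) has 6 cells with 3 SE-corners; essential set:

[(3, 1, 0), (3, 3, 1), (5, 3, 2)]


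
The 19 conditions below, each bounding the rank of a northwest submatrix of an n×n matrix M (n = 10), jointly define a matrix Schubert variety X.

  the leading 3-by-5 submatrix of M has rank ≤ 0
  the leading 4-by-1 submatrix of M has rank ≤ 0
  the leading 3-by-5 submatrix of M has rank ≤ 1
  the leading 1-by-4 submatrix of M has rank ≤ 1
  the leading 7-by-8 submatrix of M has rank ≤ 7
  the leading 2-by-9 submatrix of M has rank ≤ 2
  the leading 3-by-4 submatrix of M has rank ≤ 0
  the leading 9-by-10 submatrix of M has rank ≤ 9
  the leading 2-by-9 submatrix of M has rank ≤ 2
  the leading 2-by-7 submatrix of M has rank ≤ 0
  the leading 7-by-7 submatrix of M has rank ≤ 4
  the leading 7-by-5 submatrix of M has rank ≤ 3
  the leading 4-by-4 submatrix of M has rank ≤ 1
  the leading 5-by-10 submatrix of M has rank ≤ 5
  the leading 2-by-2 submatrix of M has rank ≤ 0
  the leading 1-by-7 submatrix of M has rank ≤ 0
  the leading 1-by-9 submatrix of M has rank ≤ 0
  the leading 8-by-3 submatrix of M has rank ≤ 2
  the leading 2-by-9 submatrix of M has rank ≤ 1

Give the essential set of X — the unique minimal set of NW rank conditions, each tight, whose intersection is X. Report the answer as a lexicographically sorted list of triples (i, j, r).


The tightest implied rank at each (i,j), from the 19 conditions:

  0  0  0  0  0  0  0  0  0  1
  0  0  0  0  0  0  0  1  1  2
  0  0  0  0  0  1  1  2  2  3
  0  1  1  1  1  2  2  3  3  4
  1  2  2  2  2  3  3  4  4  5
  1  2  2  3  3  4  4  5  5  6
  1  2  2  3  3  4  4  5  6  7
  1  2  2  3  4  5  5  6  7  8
  1  2  3  4  5  6  6  7  8  9
  1  2  3  4  5  6  7  8  9  10

hence w(1..10) = (10, 8, 6, 2, 1, 4, 9, 5, 3, 7).

7 SE-corners of the 27-cell Rothe diagram give Ess(w):

[(1, 9, 0), (2, 7, 0), (3, 5, 0), (4, 1, 0), (7, 5, 3), (7, 7, 4), (8, 3, 2)]


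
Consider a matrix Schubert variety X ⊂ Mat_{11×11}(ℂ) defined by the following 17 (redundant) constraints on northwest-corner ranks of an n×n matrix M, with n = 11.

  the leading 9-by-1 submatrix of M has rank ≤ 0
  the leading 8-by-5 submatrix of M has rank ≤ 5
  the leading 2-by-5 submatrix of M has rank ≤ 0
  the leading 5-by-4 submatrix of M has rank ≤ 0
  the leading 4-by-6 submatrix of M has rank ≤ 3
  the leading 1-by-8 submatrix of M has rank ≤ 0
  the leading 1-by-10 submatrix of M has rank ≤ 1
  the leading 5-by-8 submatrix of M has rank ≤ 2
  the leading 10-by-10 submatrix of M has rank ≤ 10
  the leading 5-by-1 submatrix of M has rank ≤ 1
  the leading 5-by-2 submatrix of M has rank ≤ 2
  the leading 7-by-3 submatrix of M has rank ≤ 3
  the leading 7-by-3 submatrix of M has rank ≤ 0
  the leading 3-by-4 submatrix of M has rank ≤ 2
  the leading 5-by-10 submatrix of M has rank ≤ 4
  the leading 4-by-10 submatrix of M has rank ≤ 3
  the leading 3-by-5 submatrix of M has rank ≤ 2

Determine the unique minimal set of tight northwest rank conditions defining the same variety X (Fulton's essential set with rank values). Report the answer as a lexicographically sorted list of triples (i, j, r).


Rank table r_w(11×11) implied by the 17 constraints:

  row 1: 0 | 0 | 0 | 0 | 0 | 0 | 0 | 0 | 1 | 1 | 1
  row 2: 0 | 0 | 0 | 0 | 0 | 1 | 1 | 1 | 2 | 2 | 2
  row 3: 0 | 0 | 0 | 0 | 1 | 2 | 2 | 2 | 3 | 3 | 3
  row 4: 0 | 0 | 0 | 0 | 1 | 2 | 2 | 2 | 3 | 3 | 4
  row 5: 0 | 0 | 0 | 0 | 1 | 2 | 2 | 2 | 3 | 4 | 5
  row 6: 0 | 0 | 0 | 1 | 2 | 3 | 3 | 3 | 4 | 5 | 6
  row 7: 0 | 0 | 0 | 1 | 2 | 3 | 4 | 4 | 5 | 6 | 7
  row 8: 0 | 1 | 1 | 2 | 3 | 4 | 5 | 5 | 6 | 7 | 8
  row 9: 0 | 1 | 2 | 3 | 4 | 5 | 6 | 6 | 7 | 8 | 9
  row 10: 1 | 2 | 3 | 4 | 5 | 6 | 7 | 7 | 8 | 9 | 10
  row 11: 1 | 2 | 3 | 4 | 5 | 6 | 7 | 8 | 9 | 10 | 11

so w = (9, 6, 5, 11, 10, 4, 7, 2, 3, 1, 8).

Rothe diagram D(w) (38 cells), 7 SE-corners (essential conditions):

[(1, 8, 0), (2, 5, 0), (4, 10, 3), (5, 4, 0), (5, 8, 2), (7, 3, 0), (9, 1, 0)]


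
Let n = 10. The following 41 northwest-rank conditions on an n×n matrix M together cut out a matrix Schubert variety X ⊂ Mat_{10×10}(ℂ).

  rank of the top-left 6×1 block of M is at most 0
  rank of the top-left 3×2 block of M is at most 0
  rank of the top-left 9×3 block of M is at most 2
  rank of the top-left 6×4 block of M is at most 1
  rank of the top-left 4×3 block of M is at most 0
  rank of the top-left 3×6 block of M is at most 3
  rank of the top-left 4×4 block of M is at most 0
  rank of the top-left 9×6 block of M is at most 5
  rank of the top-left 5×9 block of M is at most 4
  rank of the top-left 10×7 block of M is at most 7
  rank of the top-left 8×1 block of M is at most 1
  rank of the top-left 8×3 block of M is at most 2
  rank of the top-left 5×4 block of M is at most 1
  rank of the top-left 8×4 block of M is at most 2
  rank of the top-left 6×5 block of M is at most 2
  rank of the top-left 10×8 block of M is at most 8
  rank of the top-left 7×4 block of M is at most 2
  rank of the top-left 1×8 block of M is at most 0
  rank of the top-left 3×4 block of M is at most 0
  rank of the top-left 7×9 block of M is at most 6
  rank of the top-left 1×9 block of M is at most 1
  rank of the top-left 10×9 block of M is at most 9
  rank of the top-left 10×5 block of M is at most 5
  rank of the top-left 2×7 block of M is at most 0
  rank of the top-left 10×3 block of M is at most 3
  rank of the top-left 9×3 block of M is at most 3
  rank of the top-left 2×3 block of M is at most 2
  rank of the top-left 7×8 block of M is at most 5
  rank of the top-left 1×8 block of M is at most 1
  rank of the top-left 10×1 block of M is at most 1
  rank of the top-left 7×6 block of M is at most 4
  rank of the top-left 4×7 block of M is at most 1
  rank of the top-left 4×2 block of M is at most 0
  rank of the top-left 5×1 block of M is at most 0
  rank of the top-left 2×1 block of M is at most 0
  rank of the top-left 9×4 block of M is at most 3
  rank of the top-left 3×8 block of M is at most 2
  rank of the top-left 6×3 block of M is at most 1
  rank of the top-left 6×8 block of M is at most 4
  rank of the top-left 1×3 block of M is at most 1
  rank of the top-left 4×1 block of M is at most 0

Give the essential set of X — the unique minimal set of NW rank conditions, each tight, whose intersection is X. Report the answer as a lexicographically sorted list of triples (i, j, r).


Propagating the 41 rank bounds to every northwest block:

  row 1: 0  0  0  0  0  0  0  0  1  1
  row 2: 0  0  0  0  0  0  0  1  2  2
  row 3: 0  0  0  0  1  1  1  2  3  3
  row 4: 0  0  0  0  1  1  1  2  3  4
  row 5: 0  1  1  1  2  2  2  3  4  5
  row 6: 0  1  1  1  2  3  3  4  5  6
  row 7: 1  2  2  2  3  4  4  5  6  7
  row 8: 1  2  2  2  3  4  5  6  7  8
  row 9: 1  2  2  3  4  5  6  7  8  9
  row 10: 1  2  3  4  5  6  7  8  9  10

hence w(1..10) = (9, 8, 5, 10, 2, 6, 1, 7, 4, 3).

ℓ(w)=32; the 8 essential cells (i,j,r):

[(1, 8, 0), (2, 7, 0), (4, 4, 0), (4, 7, 1), (6, 1, 0), (6, 4, 1), (8, 4, 2), (9, 3, 2)]


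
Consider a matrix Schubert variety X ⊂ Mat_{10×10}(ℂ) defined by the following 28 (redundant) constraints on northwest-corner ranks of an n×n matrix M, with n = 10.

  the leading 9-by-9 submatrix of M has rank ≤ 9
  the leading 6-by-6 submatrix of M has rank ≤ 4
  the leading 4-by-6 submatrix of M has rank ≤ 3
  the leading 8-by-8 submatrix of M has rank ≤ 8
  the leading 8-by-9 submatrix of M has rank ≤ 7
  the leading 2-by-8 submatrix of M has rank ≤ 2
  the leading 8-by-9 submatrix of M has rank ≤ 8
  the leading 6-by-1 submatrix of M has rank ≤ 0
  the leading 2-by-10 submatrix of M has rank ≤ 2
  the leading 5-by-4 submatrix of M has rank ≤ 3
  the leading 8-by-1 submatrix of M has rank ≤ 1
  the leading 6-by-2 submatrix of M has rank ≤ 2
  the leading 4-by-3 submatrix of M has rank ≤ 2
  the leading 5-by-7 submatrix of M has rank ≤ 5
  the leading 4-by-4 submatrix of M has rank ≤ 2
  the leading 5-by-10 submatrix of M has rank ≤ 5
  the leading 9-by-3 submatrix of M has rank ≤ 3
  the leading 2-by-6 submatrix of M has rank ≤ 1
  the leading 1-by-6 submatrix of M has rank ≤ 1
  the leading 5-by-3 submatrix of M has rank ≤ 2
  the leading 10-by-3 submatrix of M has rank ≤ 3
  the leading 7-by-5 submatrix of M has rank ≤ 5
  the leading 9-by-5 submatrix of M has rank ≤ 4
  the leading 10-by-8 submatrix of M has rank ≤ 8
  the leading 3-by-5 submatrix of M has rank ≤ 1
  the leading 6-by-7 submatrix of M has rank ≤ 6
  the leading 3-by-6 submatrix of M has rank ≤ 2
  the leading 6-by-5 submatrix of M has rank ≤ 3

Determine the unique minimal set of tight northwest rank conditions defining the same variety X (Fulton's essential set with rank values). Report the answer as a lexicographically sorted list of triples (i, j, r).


Computing R[i][j] = min implied NW-rank bound (n=10, 28 conditions):

  R[1]: 0  1  1  1  1  1  1  1  1  1
  R[2]: 0  1  1  1  1  1  2  2  2  2
  R[3]: 0  1  1  1  1  2  3  3  3  3
  R[4]: 0  1  2  2  2  3  4  4  4  4
  R[5]: 0  1  2  3  3  4  5  5  5  5
  R[6]: 0  1  2  3  3  4  5  6  6  6
  R[7]: 1  2  3  4  4  5  6  7  7  7
  R[8]: 1  2  3  4  4  5  6  7  7  8
  R[9]: 1  2  3  4  4  5  6  7  8  9
  R[10]: 1  2  3  4  5  6  7  8  9  10

hence w(1..10) = (2, 7, 6, 3, 4, 8, 1, 10, 9, 5).

ℓ(w)=17; the 6 essential cells (i,j,r):

[(2, 6, 1), (3, 5, 1), (6, 1, 0), (6, 5, 3), (8, 9, 7), (9, 5, 4)]


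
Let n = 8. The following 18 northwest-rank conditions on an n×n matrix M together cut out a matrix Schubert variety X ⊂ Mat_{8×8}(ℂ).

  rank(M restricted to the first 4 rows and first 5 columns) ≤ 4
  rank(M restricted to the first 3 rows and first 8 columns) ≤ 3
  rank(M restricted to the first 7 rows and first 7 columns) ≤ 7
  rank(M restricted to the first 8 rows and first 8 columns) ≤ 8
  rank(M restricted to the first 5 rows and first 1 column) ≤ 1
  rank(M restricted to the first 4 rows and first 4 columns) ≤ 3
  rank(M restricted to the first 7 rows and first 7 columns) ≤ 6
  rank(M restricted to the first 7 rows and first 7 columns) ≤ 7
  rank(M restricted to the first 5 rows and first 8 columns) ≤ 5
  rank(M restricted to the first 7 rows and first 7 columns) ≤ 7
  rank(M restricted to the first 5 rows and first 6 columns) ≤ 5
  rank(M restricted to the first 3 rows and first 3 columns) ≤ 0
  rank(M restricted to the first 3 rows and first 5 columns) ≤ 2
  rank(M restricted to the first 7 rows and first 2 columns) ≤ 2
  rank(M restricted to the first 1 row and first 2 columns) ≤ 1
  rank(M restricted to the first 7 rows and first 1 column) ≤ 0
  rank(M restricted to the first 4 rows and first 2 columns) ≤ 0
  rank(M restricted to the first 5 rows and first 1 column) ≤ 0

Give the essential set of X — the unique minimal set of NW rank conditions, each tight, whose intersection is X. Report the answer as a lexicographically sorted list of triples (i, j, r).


Propagating the 18 rank bounds to every northwest block:

  i=1: 0 0 0 1 1 1 1 1
  i=2: 0 0 0 1 2 2 2 2
  i=3: 0 0 0 1 2 3 3 3
  i=4: 0 0 1 2 3 4 4 4
  i=5: 0 1 2 3 4 5 5 5
  i=6: 0 1 2 3 4 5 6 6
  i=7: 0 1 2 3 4 5 6 7
  i=8: 1 2 3 4 5 6 7 8

hence w(1..8) = (4, 5, 6, 3, 2, 7, 8, 1).

ℓ(w)=14; the 3 essential cells (i,j,r):

[(3, 3, 0), (4, 2, 0), (7, 1, 0)]


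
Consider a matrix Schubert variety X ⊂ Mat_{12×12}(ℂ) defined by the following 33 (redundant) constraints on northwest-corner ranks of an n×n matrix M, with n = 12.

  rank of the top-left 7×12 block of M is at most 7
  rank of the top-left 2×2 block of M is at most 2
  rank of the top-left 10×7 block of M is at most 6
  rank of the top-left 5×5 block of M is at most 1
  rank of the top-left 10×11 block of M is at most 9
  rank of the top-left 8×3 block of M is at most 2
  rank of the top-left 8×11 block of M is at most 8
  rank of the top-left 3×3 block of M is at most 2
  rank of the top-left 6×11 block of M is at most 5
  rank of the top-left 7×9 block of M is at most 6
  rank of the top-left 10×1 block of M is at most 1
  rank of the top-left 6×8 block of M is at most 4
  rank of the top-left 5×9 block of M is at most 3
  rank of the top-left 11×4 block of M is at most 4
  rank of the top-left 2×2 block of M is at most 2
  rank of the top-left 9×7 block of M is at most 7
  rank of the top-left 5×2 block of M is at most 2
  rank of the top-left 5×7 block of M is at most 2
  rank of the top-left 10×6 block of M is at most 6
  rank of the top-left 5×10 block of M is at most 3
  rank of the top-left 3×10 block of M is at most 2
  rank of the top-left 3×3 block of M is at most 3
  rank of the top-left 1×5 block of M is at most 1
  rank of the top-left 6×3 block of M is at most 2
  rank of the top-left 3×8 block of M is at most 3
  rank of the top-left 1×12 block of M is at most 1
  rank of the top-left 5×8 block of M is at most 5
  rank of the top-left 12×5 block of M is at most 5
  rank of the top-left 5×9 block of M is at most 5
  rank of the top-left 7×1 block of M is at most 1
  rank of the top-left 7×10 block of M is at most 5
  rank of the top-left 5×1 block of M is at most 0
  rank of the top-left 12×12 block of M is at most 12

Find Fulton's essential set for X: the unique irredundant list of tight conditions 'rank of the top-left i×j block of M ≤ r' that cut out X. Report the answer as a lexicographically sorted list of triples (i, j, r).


Propagating the 33 rank bounds to every northwest block:

  row 1: 0 1 1 1 1 1 1 1 1 1 1 1
  row 2: 0 1 1 1 1 2 2 2 2 2 2 2
  row 3: 0 1 1 1 1 2 2 2 2 2 3 3
  row 4: 0 1 1 1 1 2 2 3 3 3 4 4
  row 5: 0 1 1 1 1 2 2 3 3 3 4 5
  row 6: 1 2 2 2 2 3 3 4 4 4 5 6
  row 7: 1 2 2 3 3 4 4 5 5 5 6 7
  row 8: 1 2 2 3 4 5 5 6 6 6 7 8
  row 9: 1 2 3 4 5 6 6 7 7 7 8 9
  row 10: 1 2 3 4 5 6 6 7 8 8 9 10
  row 11: 1 2 3 4 5 6 7 8 9 9 10 11
  row 12: 1 2 3 4 5 6 7 8 9 10 11 12

so w = (2, 6, 11, 8, 12, 1, 4, 5, 3, 9, 7, 10).

Fulton essential set (7 of the 28 Rothe cells):

[(3, 10, 2), (5, 1, 0), (5, 5, 1), (5, 7, 2), (5, 10, 3), (8, 3, 2), (10, 7, 6)]


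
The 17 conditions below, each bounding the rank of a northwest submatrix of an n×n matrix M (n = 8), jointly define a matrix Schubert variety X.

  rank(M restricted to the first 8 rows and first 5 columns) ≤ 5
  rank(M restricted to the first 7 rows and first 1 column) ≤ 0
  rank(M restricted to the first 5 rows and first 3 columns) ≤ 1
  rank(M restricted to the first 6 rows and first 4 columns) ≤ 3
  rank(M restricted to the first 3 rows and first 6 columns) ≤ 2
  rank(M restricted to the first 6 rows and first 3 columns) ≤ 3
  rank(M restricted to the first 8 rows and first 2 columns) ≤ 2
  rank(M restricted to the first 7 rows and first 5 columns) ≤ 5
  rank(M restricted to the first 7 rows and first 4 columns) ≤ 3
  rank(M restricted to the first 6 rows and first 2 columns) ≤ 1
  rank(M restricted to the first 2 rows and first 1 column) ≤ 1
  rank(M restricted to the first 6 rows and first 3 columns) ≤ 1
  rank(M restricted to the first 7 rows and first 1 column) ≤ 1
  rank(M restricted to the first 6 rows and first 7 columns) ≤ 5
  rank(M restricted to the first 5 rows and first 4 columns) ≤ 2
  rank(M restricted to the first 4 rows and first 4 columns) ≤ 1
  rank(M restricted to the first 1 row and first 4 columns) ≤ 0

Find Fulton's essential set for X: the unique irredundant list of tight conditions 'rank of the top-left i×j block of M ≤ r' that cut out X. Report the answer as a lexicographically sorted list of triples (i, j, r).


The tightest implied rank at each (i,j), from the 17 conditions:

  i=1: 0 0 0 0 1 1 1 1
  i=2: 0 1 1 1 2 2 2 2
  i=3: 0 1 1 1 2 2 3 3
  i=4: 0 1 1 1 2 3 4 4
  i=5: 0 1 1 2 3 4 5 5
  i=6: 0 1 1 2 3 4 5 6
  i=7: 0 1 2 3 4 5 6 7
  i=8: 1 2 3 4 5 6 7 8

giving w = (5, 2, 7, 6, 4, 8, 3, 1) via Δ²R.

5 SE-corners of the 17-cell Rothe diagram give Ess(w):

[(1, 4, 0), (3, 6, 2), (4, 4, 1), (6, 3, 1), (7, 1, 0)]


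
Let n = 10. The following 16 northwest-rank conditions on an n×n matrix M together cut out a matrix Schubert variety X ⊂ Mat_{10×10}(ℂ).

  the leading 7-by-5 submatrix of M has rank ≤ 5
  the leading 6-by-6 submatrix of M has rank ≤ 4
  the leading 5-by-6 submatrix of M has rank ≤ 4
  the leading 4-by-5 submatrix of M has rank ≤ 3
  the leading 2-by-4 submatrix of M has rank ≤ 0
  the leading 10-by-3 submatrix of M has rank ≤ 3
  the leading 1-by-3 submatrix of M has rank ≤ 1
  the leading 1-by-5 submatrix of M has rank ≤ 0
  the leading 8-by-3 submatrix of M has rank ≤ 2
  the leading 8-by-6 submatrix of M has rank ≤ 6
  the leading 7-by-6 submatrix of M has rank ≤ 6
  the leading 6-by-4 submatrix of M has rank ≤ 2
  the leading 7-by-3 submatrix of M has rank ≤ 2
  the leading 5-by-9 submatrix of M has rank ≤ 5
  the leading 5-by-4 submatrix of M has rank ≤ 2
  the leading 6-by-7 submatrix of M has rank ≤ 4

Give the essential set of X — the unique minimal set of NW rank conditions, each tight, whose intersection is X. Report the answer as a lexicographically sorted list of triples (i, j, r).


The tightest implied rank at each (i,j), from the 16 conditions:

  0 | 0 | 0 | 0 | 0 | 1 | 1 | 1 | 1 | 1
  0 | 0 | 0 | 0 | 1 | 2 | 2 | 2 | 2 | 2
  1 | 1 | 1 | 1 | 2 | 3 | 3 | 3 | 3 | 3
  1 | 2 | 2 | 2 | 3 | 4 | 4 | 4 | 4 | 4
  1 | 2 | 2 | 2 | 3 | 4 | 4 | 5 | 5 | 5
  1 | 2 | 2 | 2 | 3 | 4 | 4 | 5 | 6 | 6
  1 | 2 | 2 | 3 | 4 | 5 | 5 | 6 | 7 | 7
  1 | 2 | 2 | 3 | 4 | 5 | 6 | 7 | 8 | 8
  1 | 2 | 3 | 4 | 5 | 6 | 7 | 8 | 9 | 9
  1 | 2 | 3 | 4 | 5 | 6 | 7 | 8 | 9 | 10

the unique w with this rank table is (6, 5, 1, 2, 8, 9, 4, 7, 3, 10).

ℓ(w)=17; the 5 essential cells (i,j,r):

[(1, 5, 0), (2, 4, 0), (6, 4, 2), (6, 7, 4), (8, 3, 2)]


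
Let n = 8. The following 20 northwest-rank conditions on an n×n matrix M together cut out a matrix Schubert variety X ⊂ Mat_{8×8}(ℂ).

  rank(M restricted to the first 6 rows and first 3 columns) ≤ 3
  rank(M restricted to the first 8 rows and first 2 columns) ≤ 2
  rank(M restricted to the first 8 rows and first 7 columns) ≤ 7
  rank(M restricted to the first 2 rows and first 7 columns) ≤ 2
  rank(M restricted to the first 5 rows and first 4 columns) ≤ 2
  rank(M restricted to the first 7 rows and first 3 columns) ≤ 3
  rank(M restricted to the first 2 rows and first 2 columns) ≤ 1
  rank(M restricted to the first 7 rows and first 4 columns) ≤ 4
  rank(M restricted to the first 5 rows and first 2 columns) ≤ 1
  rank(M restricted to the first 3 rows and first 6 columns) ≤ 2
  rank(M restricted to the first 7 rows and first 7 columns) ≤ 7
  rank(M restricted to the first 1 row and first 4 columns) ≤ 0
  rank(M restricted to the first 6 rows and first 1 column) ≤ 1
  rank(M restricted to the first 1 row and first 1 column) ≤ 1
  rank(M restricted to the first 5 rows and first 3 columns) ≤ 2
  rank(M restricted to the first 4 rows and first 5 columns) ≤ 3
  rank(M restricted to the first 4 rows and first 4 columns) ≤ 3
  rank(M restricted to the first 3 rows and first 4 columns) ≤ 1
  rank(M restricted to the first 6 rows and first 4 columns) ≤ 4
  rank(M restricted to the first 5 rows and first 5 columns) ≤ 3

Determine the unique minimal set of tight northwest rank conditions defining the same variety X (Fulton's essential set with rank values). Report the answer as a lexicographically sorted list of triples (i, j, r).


Rank table r_w(8×8) implied by the 20 constraints:

  row 1: 0 0 0 0 1 1 1 1
  row 2: 1 1 1 1 2 2 2 2
  row 3: 1 1 1 1 2 2 3 3
  row 4: 1 1 2 2 3 3 4 4
  row 5: 1 1 2 2 3 4 5 5
  row 6: 1 2 3 3 4 5 6 6
  row 7: 1 2 3 4 5 6 7 7
  row 8: 1 2 3 4 5 6 7 8

giving w = (5, 1, 7, 3, 6, 2, 4, 8) via Δ²R.

D(w) has 11 cells with 5 SE-corners; essential set:

[(1, 4, 0), (3, 4, 1), (3, 6, 2), (5, 2, 1), (5, 4, 2)]


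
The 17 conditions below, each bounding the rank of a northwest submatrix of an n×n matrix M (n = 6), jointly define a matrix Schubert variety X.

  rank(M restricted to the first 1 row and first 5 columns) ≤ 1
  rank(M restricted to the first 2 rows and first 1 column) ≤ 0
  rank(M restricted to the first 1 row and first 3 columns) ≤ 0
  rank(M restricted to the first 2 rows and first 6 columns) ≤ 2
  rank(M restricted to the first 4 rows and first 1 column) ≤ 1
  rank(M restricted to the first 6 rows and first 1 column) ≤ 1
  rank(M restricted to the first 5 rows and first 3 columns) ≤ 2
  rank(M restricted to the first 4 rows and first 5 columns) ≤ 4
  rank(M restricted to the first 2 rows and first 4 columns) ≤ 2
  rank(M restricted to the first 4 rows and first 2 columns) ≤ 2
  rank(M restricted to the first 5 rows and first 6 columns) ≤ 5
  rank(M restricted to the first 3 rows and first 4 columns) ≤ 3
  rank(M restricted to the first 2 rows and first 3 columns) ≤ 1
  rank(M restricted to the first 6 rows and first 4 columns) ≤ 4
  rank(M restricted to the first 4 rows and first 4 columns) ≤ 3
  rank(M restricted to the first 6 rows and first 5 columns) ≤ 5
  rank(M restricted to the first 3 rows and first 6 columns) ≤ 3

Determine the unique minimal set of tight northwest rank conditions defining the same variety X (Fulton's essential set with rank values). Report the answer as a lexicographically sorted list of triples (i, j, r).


Computing R[i][j] = min implied NW-rank bound (n=6, 17 conditions):

  row 1: 0 | 0 | 0 | 1 | 1 | 1
  row 2: 0 | 1 | 1 | 2 | 2 | 2
  row 3: 1 | 2 | 2 | 3 | 3 | 3
  row 4: 1 | 2 | 2 | 3 | 4 | 4
  row 5: 1 | 2 | 2 | 3 | 4 | 5
  row 6: 1 | 2 | 3 | 4 | 5 | 6

giving w = (4, 2, 1, 5, 6, 3) via Δ²R.

Rothe diagram D(w) (6 cells), 3 SE-corners (essential conditions):

[(1, 3, 0), (2, 1, 0), (5, 3, 2)]
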